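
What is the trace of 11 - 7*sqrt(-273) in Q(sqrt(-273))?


Tr(a + b*sqrt(d)) = (a + b*sqrt(d)) + (a - b*sqrt(d)) = 2a
= 2 * (11)
= 22

22


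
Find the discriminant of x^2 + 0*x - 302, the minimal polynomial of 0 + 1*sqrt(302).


The element 0 + 1*sqrt(302) has minimal polynomial:
x^2 + 0*x - 302
Discriminant = (0)^2 - 4*(-302)
= 0 + 1208
= 1208

1208


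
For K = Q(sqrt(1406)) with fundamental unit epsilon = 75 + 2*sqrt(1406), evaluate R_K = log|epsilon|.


epsilon = 75 + 2*sqrt(1406)
= 149.9933
R = ln(149.9933)
= 5.0106

5.0106


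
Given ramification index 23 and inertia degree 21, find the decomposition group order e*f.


|D_P| = e * f
= 23 * 21
= 483

483


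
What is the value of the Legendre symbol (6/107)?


p = 107 is prime, so compute (6/107) with the reciprocity algorithm (Jacobi-symbol steps: pull out 2s via (2/n), flip via reciprocity, reduce):
  pull out 2: (2/107) = -1  (since 107 mod 8 = 3)
  reciprocity: (3/107) -> -(107/3)
  reduce: (2/3)
  pull out 2: (2/3) = -1  (since 3 mod 8 = 3)
  (1/3) = 1
Product of signs = -1
(6/107) = -1

-1


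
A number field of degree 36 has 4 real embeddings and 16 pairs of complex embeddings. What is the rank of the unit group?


By Dirichlet's unit theorem:
rank = r1 + r2 - 1
= 4 + 16 - 1
= 19

19


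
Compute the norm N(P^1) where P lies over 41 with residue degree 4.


N(P^a) = p^(a*f)
= 41^(1*4)
= 41^4
= 2825761

2825761


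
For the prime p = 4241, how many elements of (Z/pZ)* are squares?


For prime p, the number of non-zero quadratic residues is (p-1)/2.
= (4241-1)/2
= 2120

2120


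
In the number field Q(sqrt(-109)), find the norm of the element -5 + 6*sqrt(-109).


N(a + b*sqrt(d)) = a^2 - d*b^2
= (-5)^2 - (-109)*(6)^2
= 25 + 3924
= 3949

3949


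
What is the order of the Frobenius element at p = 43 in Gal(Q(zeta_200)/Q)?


The Frobenius at p in Gal(Q(zeta_n)/Q) = (Z/nZ)* is the class of p, so its order is ord_200(43), the smallest k >= 1 with 43^k = 1 mod 200.
n = 200 = 2^3 * 5^2, phi(200) = 80; the order divides phi(n).
Divisors of 80: 1, 2, 4, 5, 8, 10, 16, 20, 40, 80
Repeated squaring mod 200: 43^1 = 43, 43^2 = 49, 43^4 = 1, 43^8 = 1, 43^16 = 1, 43^32 = 1, 43^64 = 1
Test divisors in increasing order:
  k=1: 43^1 = 43 mod 200
  k=2: 43^2 = 49 mod 200
  k=4: 43^4 = 1 mod 200  <- first divisor giving 1
Order = 4

4


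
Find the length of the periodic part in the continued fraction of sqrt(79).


Run the CF algorithm for sqrt(79).
a_0 = floor(sqrt(79)) = 8; set m_0=0, q_0=1.
Recurrence: m' = q*a - m,  q' = (d - m'^2)/q,  a' = floor((a_0 + m')/q').
  step 1: m=8, q=15, a=1
  step 2: m=7, q=2, a=7
  step 3: m=7, q=15, a=1
  step 4: m=8, q=1, a=16
a_4 = 2*a_0 = 16, so the period closes here.
sqrt(79) = [8; 1, 7, 1, 16]
Period length = 4

4


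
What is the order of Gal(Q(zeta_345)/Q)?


|Gal(Q(zeta_345)/Q)| = phi(345)
= 176

176


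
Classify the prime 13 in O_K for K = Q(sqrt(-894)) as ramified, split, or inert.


K = Q(sqrt(-894)). Since d mod 4 = 2, disc(K) = -3576.
Check p | disc: -3576 mod 13 = 12.
p does not divide disc. Compute Legendre symbol (d/p):
3^((13-1)/2) mod 13 = 1
(d/p) = 1, so p splits: (p) = P*P' with e=1, f=1, g=2.
Therefore p is split.

split


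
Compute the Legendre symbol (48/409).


p = 409 is prime, so compute (48/409) with the reciprocity algorithm (Jacobi-symbol steps: pull out 2s via (2/n), flip via reciprocity, reduce):
  pull out 2: (2/409) = +1  (since 409 mod 8 = 1)
  pull out 2: (2/409) = +1  (since 409 mod 8 = 1)
  pull out 2: (2/409) = +1  (since 409 mod 8 = 1)
  pull out 2: (2/409) = +1  (since 409 mod 8 = 1)
  reciprocity: (3/409) -> +(409/3)
  reduce: (1/3)
  (1/3) = 1
Product of signs = 1
(48/409) = 1

1


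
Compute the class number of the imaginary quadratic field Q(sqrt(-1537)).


K = Q(sqrt(-1537)). d mod 4 = 3, so D = disc(K) = 4d = -6148
h(K) equals the number of primitive reduced positive-definite forms (a, b, c) = a*x^2 + b*x*y + c*y^2 with b^2 - 4ac = D,
where reduced means |b| <= a <= c, with b >= 0 whenever |b| = a or a = c, and primitive means gcd(a, b, c) = 1.
Reduced forces 3a^2 <= |D| = 6148, so 1 <= a <= 45; b must have the parity of D, and c = (b^2 - D)/(4a) must be an integer >= a.
Enumerate a = 1..45, b in [-a, a]:
  a=1: (1, 0, 1537)  [1]
  a=2: (2, 2, 769)  [1]
  a=3..10: none
  a=11: (11, -10, 142), (11, 10, 142)  [2]
  a=12: none
  a=13: (13, -12, 121), (13, 12, 121)  [2]
  a=14..21: none
  a=22: (22, -10, 71), (22, 10, 71)  [2]
  a=23: (23, -4, 67), (23, 4, 67)  [2]
  a=24..25: none
  a=26: (26, -14, 61), (26, 14, 61)  [2]
  a=27..28: none
  a=29: (29, 0, 53)  [1]
  a=30..40: none
  a=41: (41, 24, 41)  [1]
  a=42: none
  a=43: (43, -42, 46), (43, 42, 46)  [2]
  a=44..45: none
Total reduced forms: 1 + 1 + 2 + 2 + 2 + 2 + 2 + 1 + 1 + 2 = 16
h = 16

16


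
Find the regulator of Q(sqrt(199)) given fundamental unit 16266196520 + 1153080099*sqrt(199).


epsilon = 16266196520 + 1153080099*sqrt(199)
= 3.2532e+10
R = ln(3.2532e+10)
= 24.2055

24.2055


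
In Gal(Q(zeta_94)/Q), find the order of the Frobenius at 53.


The Frobenius at p in Gal(Q(zeta_n)/Q) = (Z/nZ)* is the class of p, so its order is ord_94(53), the smallest k >= 1 with 53^k = 1 mod 94.
n = 94 = 2 * 47, phi(94) = 46; the order divides phi(n).
Divisors of 46: 1, 2, 23, 46
Repeated squaring mod 94: 53^1 = 53, 53^2 = 83, 53^4 = 27, 53^8 = 71, 53^16 = 59, 53^32 = 3
Test divisors in increasing order:
  k=1: 53^1 = 53 mod 94
  k=2: 53^2 = 83 mod 94
  k=23: 53^23 = 59 * 27 * 83 * 53 = 1 mod 94  <- first divisor giving 1
Order = 23

23


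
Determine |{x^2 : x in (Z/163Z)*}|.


For prime p, the number of non-zero quadratic residues is (p-1)/2.
= (163-1)/2
= 81

81


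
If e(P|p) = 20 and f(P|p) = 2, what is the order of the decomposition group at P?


|D_P| = e * f
= 20 * 2
= 40

40


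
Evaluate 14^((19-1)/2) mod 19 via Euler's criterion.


p = 19 is prime and the exponent is (p-1)/2 = 9, so by Euler's criterion 14^9 = (14/19) = +1 or -1 mod 19.
Compute by square-and-multiply:
  9 = 8 + 1 (binary 1001)
  Repeated squaring mod 19: 14^1 = 14, 14^2 = 6, 14^4 = 17, 14^8 = 4
  14^9 = 14^8 * 14^1 = 4 * 14 mod 19
    4 * 14 = 56 = 18 mod 19
  14^9 = 18 mod 19
Result 18 = p - 1 = -1 mod 19: 14 is a quadratic non-residue mod 19. As a residue in [0, p-1] the value is 18.
14^9 mod 19 = 18

18


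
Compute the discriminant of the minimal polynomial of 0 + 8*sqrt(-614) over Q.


The element 0 + 8*sqrt(-614) has minimal polynomial:
x^2 + 0*x + 39296
Discriminant = (0)^2 - 4*(39296)
= 0 - 157184
= -157184

-157184


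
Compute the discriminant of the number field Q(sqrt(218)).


For K = Q(sqrt(d)) with d squarefree: disc(K) = d if d = 1 mod 4, and disc(K) = 4d if d = 2 or 3 mod 4.
Here d = 218, and d mod 4 = 2.
d = 2 mod 4, not 1 (O_K = Z[sqrt(d)]), so disc(K) = 4d = 4 * (218) = 872

872


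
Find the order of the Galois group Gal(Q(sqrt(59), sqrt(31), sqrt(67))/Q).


The 3 square roots of distinct primes are multiplicatively independent over Q,
so [K:Q] = 2^3 and Gal(K/Q) is isomorphic to (Z/2Z)^3.
|Gal| = 2^3 = 8

8


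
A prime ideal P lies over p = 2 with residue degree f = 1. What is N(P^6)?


N(P^a) = p^(a*f)
= 2^(6*1)
= 2^6
= 64

64


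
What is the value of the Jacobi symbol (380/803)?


Compute (380/803) via quadratic reciprocity:
  pull out 2: (2/803) = -1  (since 803 mod 8 = 3)
  pull out 2: (2/803) = -1  (since 803 mod 8 = 3)
  reciprocity: (95/803) -> -(803/95)
  reduce: (43/95)
  reciprocity: (43/95) -> -(95/43)
  reduce: (9/43)
  reciprocity: (9/43) -> +(43/9)
  reduce: (7/9)
  reciprocity: (7/9) -> +(9/7)
  reduce: (2/7)
  pull out 2: (2/7) = +1  (since 7 mod 8 = 7)
  (1/7) = 1
Product of signs = 1

1


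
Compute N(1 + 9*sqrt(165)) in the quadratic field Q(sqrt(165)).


N(a + b*sqrt(d)) = a^2 - d*b^2
= (1)^2 - (165)*(9)^2
= 1 - 13365
= -13364

-13364


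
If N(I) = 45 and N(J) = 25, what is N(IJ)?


N(IJ) = N(I) * N(J)
= 45 * 25
= 1125

1125


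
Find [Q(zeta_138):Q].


The degree equals Euler's totient phi(138).
138 = 2 * 3 * 23
phi(138) = 44

44


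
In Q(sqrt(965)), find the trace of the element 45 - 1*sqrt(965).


Tr(a + b*sqrt(d)) = (a + b*sqrt(d)) + (a - b*sqrt(d)) = 2a
= 2 * (45)
= 90

90


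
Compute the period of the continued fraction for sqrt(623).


Run the CF algorithm for sqrt(623).
a_0 = floor(sqrt(623)) = 24; set m_0=0, q_0=1.
Recurrence: m' = q*a - m,  q' = (d - m'^2)/q,  a' = floor((a_0 + m')/q').
  step 1: m=24, q=47, a=1
  step 2: m=23, q=2, a=23
  step 3: m=23, q=47, a=1
  step 4: m=24, q=1, a=48
a_4 = 2*a_0 = 48, so the period closes here.
sqrt(623) = [24; 1, 23, 1, 48]
Period length = 4

4


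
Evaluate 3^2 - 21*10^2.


x^2 - d*y^2
= 3^2 - 21*10^2
= 9 - 2100
= -2091

-2091


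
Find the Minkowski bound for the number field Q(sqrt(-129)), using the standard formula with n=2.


d = -129, d mod 4 = 3, so disc(K) = 4d = -516; |disc(K)| = 516
Imaginary quadratic field, so n = 2, s = r2 = 1, r1 = 0
M = (n!/n^n) * (4/pi)^s * sqrt(|disc(K)|) = (2!/2^2) * (4/pi)^1 * sqrt(516)
= 0.5 * 1.273240 * 22.715633
= 14.4612

14.4612


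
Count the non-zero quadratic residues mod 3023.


For prime p, the number of non-zero quadratic residues is (p-1)/2.
= (3023-1)/2
= 1511

1511


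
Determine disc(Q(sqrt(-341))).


For K = Q(sqrt(d)) with d squarefree: disc(K) = d if d = 1 mod 4, and disc(K) = 4d if d = 2 or 3 mod 4.
Here d = -341, and d mod 4 = 3.
d = 3 mod 4, not 1 (O_K = Z[sqrt(d)]), so disc(K) = 4d = 4 * (-341) = -1364

-1364


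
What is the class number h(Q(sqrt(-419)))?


K = Q(sqrt(-419)). d mod 4 = 1, so D = disc(K) = d = -419
h(K) equals the number of primitive reduced positive-definite forms (a, b, c) = a*x^2 + b*x*y + c*y^2 with b^2 - 4ac = D,
where reduced means |b| <= a <= c, with b >= 0 whenever |b| = a or a = c, and primitive means gcd(a, b, c) = 1.
Reduced forces 3a^2 <= |D| = 419, so 1 <= a <= 11; b must have the parity of D, and c = (b^2 - D)/(4a) must be an integer >= a.
Enumerate a = 1..11, b in [-a, a]:
  a=1: (1, 1, 105)  [1]
  a=2: none
  a=3: (3, -1, 35), (3, 1, 35)  [2]
  a=4: none
  a=5: (5, -1, 21), (5, 1, 21)  [2]
  a=6: none
  a=7: (7, -1, 15), (7, 1, 15)  [2]
  a=8: none
  a=9: (9, -7, 13), (9, 7, 13)  [2]
  a=10..11: none
Total reduced forms: 1 + 2 + 2 + 2 + 2 = 9
h = 9

9


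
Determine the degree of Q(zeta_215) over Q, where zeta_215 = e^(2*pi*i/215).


The degree equals Euler's totient phi(215).
215 = 5 * 43
phi(215) = 168

168


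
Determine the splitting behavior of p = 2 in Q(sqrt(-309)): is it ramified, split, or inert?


K = Q(sqrt(-309)). Since d mod 4 = 3, disc(K) = -1236.
Check p | disc: -1236 mod 2 = 0.
p divides disc, so p ramifies: (p) = P^2 with e=2, f=1, g=1.
Therefore p is ramified.

ramified


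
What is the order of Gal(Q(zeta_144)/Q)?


|Gal(Q(zeta_144)/Q)| = phi(144)
= 48

48


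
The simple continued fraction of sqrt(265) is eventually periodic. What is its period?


Run the CF algorithm for sqrt(265).
a_0 = floor(sqrt(265)) = 16; set m_0=0, q_0=1.
Recurrence: m' = q*a - m,  q' = (d - m'^2)/q,  a' = floor((a_0 + m')/q').
  step 1: m=16, q=9, a=3
  step 2: m=11, q=16, a=1
  step 3: m=5, q=15, a=1
  step 4: m=10, q=11, a=2
  step 5: m=12, q=11, a=2
  step 6: m=10, q=15, a=1
  step 7: m=5, q=16, a=1
  step 8: m=11, q=9, a=3
  step 9: m=16, q=1, a=32
a_9 = 2*a_0 = 32, so the period closes here.
sqrt(265) = [16; 3, 1, 1, 2, 2, 1, 1, 3, 32]
Period length = 9

9


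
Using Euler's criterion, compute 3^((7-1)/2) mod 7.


p = 7 is prime and the exponent is (p-1)/2 = 3, so by Euler's criterion 3^3 = (3/7) = +1 or -1 mod 7.
Compute by square-and-multiply:
  3 = 2 + 1 (binary 11)
  Repeated squaring mod 7: 3^1 = 3, 3^2 = 2
  3^3 = 3^2 * 3^1 = 2 * 3 mod 7
    2 * 3 = 6 = 6 mod 7
  3^3 = 6 mod 7
Result 6 = p - 1 = -1 mod 7: 3 is a quadratic non-residue mod 7. As a residue in [0, p-1] the value is 6.
3^3 mod 7 = 6

6


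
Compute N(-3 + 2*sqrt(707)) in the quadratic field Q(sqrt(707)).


N(a + b*sqrt(d)) = a^2 - d*b^2
= (-3)^2 - (707)*(2)^2
= 9 - 2828
= -2819

-2819


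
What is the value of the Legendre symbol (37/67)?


p = 67 is prime, so compute (37/67) with the reciprocity algorithm (Jacobi-symbol steps: pull out 2s via (2/n), flip via reciprocity, reduce):
  reciprocity: (37/67) -> +(67/37)
  reduce: (30/37)
  pull out 2: (2/37) = -1  (since 37 mod 8 = 5)
  reciprocity: (15/37) -> +(37/15)
  reduce: (7/15)
  reciprocity: (7/15) -> -(15/7)
  reduce: (1/7)
  (1/7) = 1
Product of signs = 1
(37/67) = 1

1


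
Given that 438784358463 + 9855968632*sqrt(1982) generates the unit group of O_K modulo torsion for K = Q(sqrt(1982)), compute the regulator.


epsilon = 438784358463 + 9855968632*sqrt(1982)
= 8.7757e+11
R = ln(8.7757e+11)
= 27.5004

27.5004


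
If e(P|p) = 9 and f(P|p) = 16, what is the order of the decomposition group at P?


|D_P| = e * f
= 9 * 16
= 144

144


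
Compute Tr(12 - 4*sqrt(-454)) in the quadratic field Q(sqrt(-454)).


Tr(a + b*sqrt(d)) = (a + b*sqrt(d)) + (a - b*sqrt(d)) = 2a
= 2 * (12)
= 24

24


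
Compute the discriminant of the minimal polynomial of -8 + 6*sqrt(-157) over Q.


The element -8 + 6*sqrt(-157) has minimal polynomial:
x^2 + 16*x + 5716
Discriminant = (16)^2 - 4*(5716)
= 256 - 22864
= -22608

-22608


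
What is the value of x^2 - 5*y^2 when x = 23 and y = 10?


x^2 - d*y^2
= 23^2 - 5*10^2
= 529 - 500
= 29

29


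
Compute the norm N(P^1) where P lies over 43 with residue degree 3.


N(P^a) = p^(a*f)
= 43^(1*3)
= 43^3
= 79507

79507


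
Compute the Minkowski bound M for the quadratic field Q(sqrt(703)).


d = 703, d mod 4 = 3, so disc(K) = 4d = 2812; |disc(K)| = 2812
Real quadratic field, so n = 2, s = r2 = 0, r1 = 2
M = (n!/n^n) * (4/pi)^s * sqrt(|disc(K)|) = (2!/2^2) * (4/pi)^0 * sqrt(2812)
= 0.5 * 1.000000 * 53.028294
= 26.5141

26.5141


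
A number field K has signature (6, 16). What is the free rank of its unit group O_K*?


By Dirichlet's unit theorem:
rank = r1 + r2 - 1
= 6 + 16 - 1
= 21

21


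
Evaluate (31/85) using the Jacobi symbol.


Compute (31/85) via quadratic reciprocity:
  reciprocity: (31/85) -> +(85/31)
  reduce: (23/31)
  reciprocity: (23/31) -> -(31/23)
  reduce: (8/23)
  pull out 2: (2/23) = +1  (since 23 mod 8 = 7)
  pull out 2: (2/23) = +1  (since 23 mod 8 = 7)
  pull out 2: (2/23) = +1  (since 23 mod 8 = 7)
  (1/23) = 1
Product of signs = -1

-1


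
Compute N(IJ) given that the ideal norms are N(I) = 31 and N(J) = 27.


N(IJ) = N(I) * N(J)
= 31 * 27
= 837

837


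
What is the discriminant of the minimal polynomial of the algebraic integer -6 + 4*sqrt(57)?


The element -6 + 4*sqrt(57) has minimal polynomial:
x^2 + 12*x - 876
Discriminant = (12)^2 - 4*(-876)
= 144 + 3504
= 3648

3648


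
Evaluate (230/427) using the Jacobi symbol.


Compute (230/427) via quadratic reciprocity:
  pull out 2: (2/427) = -1  (since 427 mod 8 = 3)
  reciprocity: (115/427) -> -(427/115)
  reduce: (82/115)
  pull out 2: (2/115) = -1  (since 115 mod 8 = 3)
  reciprocity: (41/115) -> +(115/41)
  reduce: (33/41)
  reciprocity: (33/41) -> +(41/33)
  reduce: (8/33)
  pull out 2: (2/33) = +1  (since 33 mod 8 = 1)
  pull out 2: (2/33) = +1  (since 33 mod 8 = 1)
  pull out 2: (2/33) = +1  (since 33 mod 8 = 1)
  (1/33) = 1
Product of signs = -1

-1


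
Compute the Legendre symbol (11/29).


p = 29 is prime, so compute (11/29) with the reciprocity algorithm (Jacobi-symbol steps: pull out 2s via (2/n), flip via reciprocity, reduce):
  reciprocity: (11/29) -> +(29/11)
  reduce: (7/11)
  reciprocity: (7/11) -> -(11/7)
  reduce: (4/7)
  pull out 2: (2/7) = +1  (since 7 mod 8 = 7)
  pull out 2: (2/7) = +1  (since 7 mod 8 = 7)
  (1/7) = 1
Product of signs = -1
(11/29) = -1

-1


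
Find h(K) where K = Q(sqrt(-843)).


K = Q(sqrt(-843)). d mod 4 = 1, so D = disc(K) = d = -843
h(K) equals the number of primitive reduced positive-definite forms (a, b, c) = a*x^2 + b*x*y + c*y^2 with b^2 - 4ac = D,
where reduced means |b| <= a <= c, with b >= 0 whenever |b| = a or a = c, and primitive means gcd(a, b, c) = 1.
Reduced forces 3a^2 <= |D| = 843, so 1 <= a <= 16; b must have the parity of D, and c = (b^2 - D)/(4a) must be an integer >= a.
Enumerate a = 1..16, b in [-a, a]:
  a=1: (1, 1, 211)  [1]
  a=2: none
  a=3: (3, 3, 71)  [1]
  a=4..6: none
  a=7: (7, -5, 31), (7, 5, 31)  [2]
  a=8..10: none
  a=11: (11, -9, 21), (11, 9, 21)  [2]
  a=12..16: none
Total reduced forms: 1 + 1 + 2 + 2 = 6
h = 6

6


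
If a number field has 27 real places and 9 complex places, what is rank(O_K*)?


By Dirichlet's unit theorem:
rank = r1 + r2 - 1
= 27 + 9 - 1
= 35

35


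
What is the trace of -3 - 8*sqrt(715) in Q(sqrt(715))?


Tr(a + b*sqrt(d)) = (a + b*sqrt(d)) + (a - b*sqrt(d)) = 2a
= 2 * (-3)
= -6

-6


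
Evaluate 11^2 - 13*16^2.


x^2 - d*y^2
= 11^2 - 13*16^2
= 121 - 3328
= -3207

-3207


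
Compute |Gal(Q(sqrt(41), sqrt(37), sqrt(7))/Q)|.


The 3 square roots of distinct primes are multiplicatively independent over Q,
so [K:Q] = 2^3 and Gal(K/Q) is isomorphic to (Z/2Z)^3.
|Gal| = 2^3 = 8

8


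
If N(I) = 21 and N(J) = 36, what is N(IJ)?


N(IJ) = N(I) * N(J)
= 21 * 36
= 756

756


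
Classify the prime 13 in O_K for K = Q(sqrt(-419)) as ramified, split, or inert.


K = Q(sqrt(-419)). Since d mod 4 = 1, disc(K) = -419.
Check p | disc: -419 mod 13 = 10.
p does not divide disc. Compute Legendre symbol (d/p):
10^((13-1)/2) mod 13 = 1
(d/p) = 1, so p splits: (p) = P*P' with e=1, f=1, g=2.
Therefore p is split.

split


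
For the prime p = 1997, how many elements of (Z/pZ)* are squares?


For prime p, the number of non-zero quadratic residues is (p-1)/2.
= (1997-1)/2
= 998

998


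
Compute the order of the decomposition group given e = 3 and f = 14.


|D_P| = e * f
= 3 * 14
= 42

42


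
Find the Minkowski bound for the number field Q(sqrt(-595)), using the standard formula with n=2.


d = -595, d mod 4 = 1, so disc(K) = d = -595; |disc(K)| = 595
Imaginary quadratic field, so n = 2, s = r2 = 1, r1 = 0
M = (n!/n^n) * (4/pi)^s * sqrt(|disc(K)|) = (2!/2^2) * (4/pi)^1 * sqrt(595)
= 0.5 * 1.273240 * 24.392622
= 15.5288

15.5288


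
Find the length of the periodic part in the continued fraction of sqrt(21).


Run the CF algorithm for sqrt(21).
a_0 = floor(sqrt(21)) = 4; set m_0=0, q_0=1.
Recurrence: m' = q*a - m,  q' = (d - m'^2)/q,  a' = floor((a_0 + m')/q').
  step 1: m=4, q=5, a=1
  step 2: m=1, q=4, a=1
  step 3: m=3, q=3, a=2
  step 4: m=3, q=4, a=1
  step 5: m=1, q=5, a=1
  step 6: m=4, q=1, a=8
a_6 = 2*a_0 = 8, so the period closes here.
sqrt(21) = [4; 1, 1, 2, 1, 1, 8]
Period length = 6

6


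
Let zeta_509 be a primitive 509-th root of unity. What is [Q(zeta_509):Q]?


The degree equals Euler's totient phi(509).
509 = 509
phi(509) = 508

508


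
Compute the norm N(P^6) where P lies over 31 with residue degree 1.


N(P^a) = p^(a*f)
= 31^(6*1)
= 31^6
= 887503681

887503681


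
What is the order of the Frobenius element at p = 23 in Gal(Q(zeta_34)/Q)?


The Frobenius at p in Gal(Q(zeta_n)/Q) = (Z/nZ)* is the class of p, so its order is ord_34(23), the smallest k >= 1 with 23^k = 1 mod 34.
n = 34 = 2 * 17, phi(34) = 16; the order divides phi(n).
Divisors of 16: 1, 2, 4, 8, 16
Repeated squaring mod 34: 23^1 = 23, 23^2 = 19, 23^4 = 21, 23^8 = 33, 23^16 = 1
Test divisors in increasing order:
  k=1: 23^1 = 23 mod 34
  k=2: 23^2 = 19 mod 34
  k=4: 23^4 = 21 mod 34
  k=8: 23^8 = 33 mod 34
  k=16: 23^16 = 1 mod 34  <- first divisor giving 1
Order = 16

16


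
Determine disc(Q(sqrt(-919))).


For K = Q(sqrt(d)) with d squarefree: disc(K) = d if d = 1 mod 4, and disc(K) = 4d if d = 2 or 3 mod 4.
Here d = -919, and d mod 4 = 1.
d = 1 mod 4 (O_K = Z[(1+sqrt(d))/2]), so disc(K) = d = -919

-919


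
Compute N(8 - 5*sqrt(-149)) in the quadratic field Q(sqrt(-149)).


N(a + b*sqrt(d)) = a^2 - d*b^2
= (8)^2 - (-149)*(-5)^2
= 64 + 3725
= 3789

3789


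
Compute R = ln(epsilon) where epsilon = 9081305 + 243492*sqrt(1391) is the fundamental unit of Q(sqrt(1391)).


epsilon = 9081305 + 243492*sqrt(1391)
= 1.8163e+07
R = ln(1.8163e+07)
= 16.7149

16.7149


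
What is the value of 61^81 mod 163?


p = 163 is prime and the exponent is (p-1)/2 = 81, so by Euler's criterion 61^81 = (61/163) = +1 or -1 mod 163.
Compute by square-and-multiply:
  81 = 64 + 16 + 1 (binary 1010001)
  Repeated squaring mod 163: 61^1 = 61, 61^2 = 135, 61^4 = 132, 61^8 = 146, 61^16 = 126, 61^32 = 65, 61^64 = 150
  61^81 = 61^64 * 61^16 * 61^1 = 150 * 126 * 61 mod 163
    150 * 126 = 18900 = 155 mod 163
    155 * 61 = 9455 = 1 mod 163
  61^81 = 1 mod 163
Result 1: 61 is a quadratic residue mod 163.
61^81 mod 163 = 1

1


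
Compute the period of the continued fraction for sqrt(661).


Run the CF algorithm for sqrt(661).
a_0 = floor(sqrt(661)) = 25; set m_0=0, q_0=1.
Recurrence: m' = q*a - m,  q' = (d - m'^2)/q,  a' = floor((a_0 + m')/q').
  step 1: m=25, q=36, a=1
  step 2: m=11, q=15, a=2
  step 3: m=19, q=20, a=2
  step 4: m=21, q=11, a=4
  step 5: m=23, q=12, a=4
  step 6: m=25, q=3, a=16
  step 7: m=23, q=44, a=1
  step 8: m=21, q=5, a=9
  step 9: m=24, q=17, a=2
  step 10: m=10, q=33, a=1
  step 11: m=23, q=4, a=12
  step 12: m=25, q=9, a=5
  step 13: m=20, q=29, a=1
  step 14: m=9, q=20, a=1
  step 15: m=11, q=27, a=1
  step 16: m=16, q=15, a=2
  step 17: m=14, q=31, a=1
  step 18: m=17, q=12, a=3
  step 19: m=19, q=25, a=1
  step 20: m=6, q=25, a=1
  step 21: m=19, q=12, a=3
  step 22: m=17, q=31, a=1
  step 23: m=14, q=15, a=2
  step 24: m=16, q=27, a=1
  step 25: m=11, q=20, a=1
  step 26: m=9, q=29, a=1
  step 27: m=20, q=9, a=5
  step 28: m=25, q=4, a=12
  step 29: m=23, q=33, a=1
  step 30: m=10, q=17, a=2
  step 31: m=24, q=5, a=9
  step 32: m=21, q=44, a=1
  step 33: m=23, q=3, a=16
  step 34: m=25, q=12, a=4
  step 35: m=23, q=11, a=4
  step 36: m=21, q=20, a=2
  step 37: m=19, q=15, a=2
  step 38: m=11, q=36, a=1
  step 39: m=25, q=1, a=50
a_39 = 2*a_0 = 50, so the period closes here.
sqrt(661) = [25; 1, 2, 2, 4, 4, 16, 1, 9, 2, 1, 12, 5, 1, 1, 1, 2, 1, 3, 1, 1, 3, 1, 2, 1, 1, 1, 5, 12, 1, 2, 9, 1, 16, 4, 4, 2, 2, 1, 50]
Period length = 39

39


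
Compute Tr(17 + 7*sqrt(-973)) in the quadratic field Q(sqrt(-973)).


Tr(a + b*sqrt(d)) = (a + b*sqrt(d)) + (a - b*sqrt(d)) = 2a
= 2 * (17)
= 34

34


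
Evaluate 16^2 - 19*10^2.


x^2 - d*y^2
= 16^2 - 19*10^2
= 256 - 1900
= -1644

-1644


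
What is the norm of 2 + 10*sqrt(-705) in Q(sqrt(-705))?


N(a + b*sqrt(d)) = a^2 - d*b^2
= (2)^2 - (-705)*(10)^2
= 4 + 70500
= 70504

70504


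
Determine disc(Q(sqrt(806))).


For K = Q(sqrt(d)) with d squarefree: disc(K) = d if d = 1 mod 4, and disc(K) = 4d if d = 2 or 3 mod 4.
Here d = 806, and d mod 4 = 2.
d = 2 mod 4, not 1 (O_K = Z[sqrt(d)]), so disc(K) = 4d = 4 * (806) = 3224

3224


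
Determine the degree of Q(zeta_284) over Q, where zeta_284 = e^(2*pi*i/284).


The degree equals Euler's totient phi(284).
284 = 2^2 * 71
phi(284) = 140

140


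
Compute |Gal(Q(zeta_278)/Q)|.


|Gal(Q(zeta_278)/Q)| = phi(278)
= 138

138


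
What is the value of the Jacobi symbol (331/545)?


Compute (331/545) via quadratic reciprocity:
  reciprocity: (331/545) -> +(545/331)
  reduce: (214/331)
  pull out 2: (2/331) = -1  (since 331 mod 8 = 3)
  reciprocity: (107/331) -> -(331/107)
  reduce: (10/107)
  pull out 2: (2/107) = -1  (since 107 mod 8 = 3)
  reciprocity: (5/107) -> +(107/5)
  reduce: (2/5)
  pull out 2: (2/5) = -1  (since 5 mod 8 = 5)
  (1/5) = 1
Product of signs = 1

1


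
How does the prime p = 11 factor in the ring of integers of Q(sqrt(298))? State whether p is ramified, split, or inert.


K = Q(sqrt(298)). Since d mod 4 = 2, disc(K) = 1192.
Check p | disc: 1192 mod 11 = 4.
p does not divide disc. Compute Legendre symbol (d/p):
1^((11-1)/2) mod 11 = 1
(d/p) = 1, so p splits: (p) = P*P' with e=1, f=1, g=2.
Therefore p is split.

split


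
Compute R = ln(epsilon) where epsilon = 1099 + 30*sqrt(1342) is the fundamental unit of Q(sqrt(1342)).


epsilon = 1099 + 30*sqrt(1342)
= 2197.9995
R = ln(2197.9995)
= 7.6953

7.6953


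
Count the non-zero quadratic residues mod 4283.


For prime p, the number of non-zero quadratic residues is (p-1)/2.
= (4283-1)/2
= 2141

2141


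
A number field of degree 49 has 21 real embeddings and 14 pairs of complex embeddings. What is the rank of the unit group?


By Dirichlet's unit theorem:
rank = r1 + r2 - 1
= 21 + 14 - 1
= 34

34


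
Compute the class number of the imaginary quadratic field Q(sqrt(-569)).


K = Q(sqrt(-569)). d mod 4 = 3, so D = disc(K) = 4d = -2276
h(K) equals the number of primitive reduced positive-definite forms (a, b, c) = a*x^2 + b*x*y + c*y^2 with b^2 - 4ac = D,
where reduced means |b| <= a <= c, with b >= 0 whenever |b| = a or a = c, and primitive means gcd(a, b, c) = 1.
Reduced forces 3a^2 <= |D| = 2276, so 1 <= a <= 27; b must have the parity of D, and c = (b^2 - D)/(4a) must be an integer >= a.
Enumerate a = 1..27, b in [-a, a]:
  a=1: (1, 0, 569)  [1]
  a=2: (2, 2, 285)  [1]
  a=3: (3, -2, 190), (3, 2, 190)  [2]
  a=4: none
  a=5: (5, -2, 114), (5, 2, 114)  [2]
  a=6: (6, -2, 95), (6, 2, 95)  [2]
  a=7..8: none
  a=9: (9, -8, 65), (9, 8, 65)  [2]
  a=10: (10, -2, 57), (10, 2, 57)  [2]
  a=11: (11, -10, 54), (11, 10, 54)  [2]
  a=12: none
  a=13: (13, -8, 45), (13, 8, 45)  [2]
  a=14: none
  a=15: (15, -8, 39), (15, -2, 38), (15, 2, 38), (15, 8, 39)  [4]
  a=16: none
  a=17: (17, -6, 34), (17, 6, 34)  [2]
  a=18: (18, -10, 33), (18, 10, 33)  [2]
  a=19: (19, -2, 30), (19, 2, 30)  [2]
  a=20..21: none
  a=22: (22, -10, 27), (22, 10, 27)  [2]
  a=23: (23, -22, 30), (23, 22, 30)  [2]
  a=24: none
  a=25: (25, -18, 26), (25, 18, 26)  [2]
  a=26..27: none
Total reduced forms: 1 + 1 + 2 + 2 + 2 + 2 + 2 + 2 + 2 + 4 + 2 + 2 + 2 + 2 + 2 + 2 = 32
h = 32

32


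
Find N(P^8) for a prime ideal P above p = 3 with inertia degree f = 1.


N(P^a) = p^(a*f)
= 3^(8*1)
= 3^8
= 6561

6561


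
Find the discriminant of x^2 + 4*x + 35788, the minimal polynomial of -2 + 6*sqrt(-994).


The element -2 + 6*sqrt(-994) has minimal polynomial:
x^2 + 4*x + 35788
Discriminant = (4)^2 - 4*(35788)
= 16 - 143152
= -143136

-143136


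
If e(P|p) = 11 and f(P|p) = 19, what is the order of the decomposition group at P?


|D_P| = e * f
= 11 * 19
= 209

209


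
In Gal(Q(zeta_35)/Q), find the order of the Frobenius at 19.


The Frobenius at p in Gal(Q(zeta_n)/Q) = (Z/nZ)* is the class of p, so its order is ord_35(19), the smallest k >= 1 with 19^k = 1 mod 35.
n = 35 = 5 * 7, phi(35) = 24; the order divides phi(n).
Divisors of 24: 1, 2, 3, 4, 6, 8, 12, 24
Repeated squaring mod 35: 19^1 = 19, 19^2 = 11, 19^4 = 16, 19^8 = 11, 19^16 = 16
Test divisors in increasing order:
  k=1: 19^1 = 19 mod 35
  k=2: 19^2 = 11 mod 35
  k=3: 19^3 = 11 * 19 = 34 mod 35
  k=4: 19^4 = 16 mod 35
  k=6: 19^6 = 16 * 11 = 1 mod 35  <- first divisor giving 1
Order = 6

6


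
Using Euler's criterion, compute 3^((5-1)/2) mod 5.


p = 5 is prime and the exponent is (p-1)/2 = 2, so by Euler's criterion 3^2 = (3/5) = +1 or -1 mod 5.
Compute by square-and-multiply:
  2 = 2 (binary 10)
  Repeated squaring mod 5: 3^1 = 3, 3^2 = 4
  3^2 = 4 mod 5
Result 4 = p - 1 = -1 mod 5: 3 is a quadratic non-residue mod 5. As a residue in [0, p-1] the value is 4.
3^2 mod 5 = 4

4


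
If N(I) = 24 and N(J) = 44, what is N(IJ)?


N(IJ) = N(I) * N(J)
= 24 * 44
= 1056

1056


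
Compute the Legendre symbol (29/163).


p = 163 is prime, so compute (29/163) with the reciprocity algorithm (Jacobi-symbol steps: pull out 2s via (2/n), flip via reciprocity, reduce):
  reciprocity: (29/163) -> +(163/29)
  reduce: (18/29)
  pull out 2: (2/29) = -1  (since 29 mod 8 = 5)
  reciprocity: (9/29) -> +(29/9)
  reduce: (2/9)
  pull out 2: (2/9) = +1  (since 9 mod 8 = 1)
  (1/9) = 1
Product of signs = -1
(29/163) = -1

-1


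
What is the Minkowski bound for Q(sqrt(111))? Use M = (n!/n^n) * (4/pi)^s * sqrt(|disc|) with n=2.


d = 111, d mod 4 = 3, so disc(K) = 4d = 444; |disc(K)| = 444
Real quadratic field, so n = 2, s = r2 = 0, r1 = 2
M = (n!/n^n) * (4/pi)^s * sqrt(|disc(K)|) = (2!/2^2) * (4/pi)^0 * sqrt(444)
= 0.5 * 1.000000 * 21.071308
= 10.5357

10.5357


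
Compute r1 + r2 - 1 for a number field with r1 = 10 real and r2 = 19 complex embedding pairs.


By Dirichlet's unit theorem:
rank = r1 + r2 - 1
= 10 + 19 - 1
= 28

28


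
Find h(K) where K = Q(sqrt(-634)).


K = Q(sqrt(-634)). d mod 4 = 2, so D = disc(K) = 4d = -2536
h(K) equals the number of primitive reduced positive-definite forms (a, b, c) = a*x^2 + b*x*y + c*y^2 with b^2 - 4ac = D,
where reduced means |b| <= a <= c, with b >= 0 whenever |b| = a or a = c, and primitive means gcd(a, b, c) = 1.
Reduced forces 3a^2 <= |D| = 2536, so 1 <= a <= 29; b must have the parity of D, and c = (b^2 - D)/(4a) must be an integer >= a.
Enumerate a = 1..29, b in [-a, a]:
  a=1: (1, 0, 634)  [1]
  a=2: (2, 0, 317)  [1]
  a=3..4: none
  a=5: (5, -2, 127), (5, 2, 127)  [2]
  a=6..9: none
  a=10: (10, -8, 65), (10, 8, 65)  [2]
  a=11: (11, -4, 58), (11, 4, 58)  [2]
  a=12: none
  a=13: (13, -8, 50), (13, 8, 50)  [2]
  a=14..21: none
  a=22: (22, -4, 29), (22, 4, 29)  [2]
  a=23..24: none
  a=25: (25, -8, 26), (25, 8, 26)  [2]
  a=26..29: none
Total reduced forms: 1 + 1 + 2 + 2 + 2 + 2 + 2 + 2 = 14
h = 14

14


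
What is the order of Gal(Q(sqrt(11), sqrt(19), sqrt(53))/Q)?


The 3 square roots of distinct primes are multiplicatively independent over Q,
so [K:Q] = 2^3 and Gal(K/Q) is isomorphic to (Z/2Z)^3.
|Gal| = 2^3 = 8

8


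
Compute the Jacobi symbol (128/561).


Compute (128/561) via quadratic reciprocity:
  pull out 2: (2/561) = +1  (since 561 mod 8 = 1)
  pull out 2: (2/561) = +1  (since 561 mod 8 = 1)
  pull out 2: (2/561) = +1  (since 561 mod 8 = 1)
  pull out 2: (2/561) = +1  (since 561 mod 8 = 1)
  pull out 2: (2/561) = +1  (since 561 mod 8 = 1)
  pull out 2: (2/561) = +1  (since 561 mod 8 = 1)
  pull out 2: (2/561) = +1  (since 561 mod 8 = 1)
  (1/561) = 1
Product of signs = 1

1


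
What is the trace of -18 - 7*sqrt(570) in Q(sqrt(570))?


Tr(a + b*sqrt(d)) = (a + b*sqrt(d)) + (a - b*sqrt(d)) = 2a
= 2 * (-18)
= -36

-36


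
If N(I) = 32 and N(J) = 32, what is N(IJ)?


N(IJ) = N(I) * N(J)
= 32 * 32
= 1024

1024


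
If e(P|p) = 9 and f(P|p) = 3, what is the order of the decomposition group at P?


|D_P| = e * f
= 9 * 3
= 27

27


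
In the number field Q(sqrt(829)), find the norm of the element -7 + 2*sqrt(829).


N(a + b*sqrt(d)) = a^2 - d*b^2
= (-7)^2 - (829)*(2)^2
= 49 - 3316
= -3267

-3267


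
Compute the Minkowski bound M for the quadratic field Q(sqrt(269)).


d = 269, d mod 4 = 1, so disc(K) = d = 269; |disc(K)| = 269
Real quadratic field, so n = 2, s = r2 = 0, r1 = 2
M = (n!/n^n) * (4/pi)^s * sqrt(|disc(K)|) = (2!/2^2) * (4/pi)^0 * sqrt(269)
= 0.5 * 1.000000 * 16.401219
= 8.2006

8.2006


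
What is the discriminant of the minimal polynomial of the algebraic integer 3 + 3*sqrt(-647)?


The element 3 + 3*sqrt(-647) has minimal polynomial:
x^2 - 6*x + 5832
Discriminant = (-6)^2 - 4*(5832)
= 36 - 23328
= -23292

-23292


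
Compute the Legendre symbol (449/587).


p = 587 is prime, so compute (449/587) with the reciprocity algorithm (Jacobi-symbol steps: pull out 2s via (2/n), flip via reciprocity, reduce):
  reciprocity: (449/587) -> +(587/449)
  reduce: (138/449)
  pull out 2: (2/449) = +1  (since 449 mod 8 = 1)
  reciprocity: (69/449) -> +(449/69)
  reduce: (35/69)
  reciprocity: (35/69) -> +(69/35)
  reduce: (34/35)
  pull out 2: (2/35) = -1  (since 35 mod 8 = 3)
  reciprocity: (17/35) -> +(35/17)
  reduce: (1/17)
  (1/17) = 1
Product of signs = -1
(449/587) = -1

-1


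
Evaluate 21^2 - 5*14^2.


x^2 - d*y^2
= 21^2 - 5*14^2
= 441 - 980
= -539

-539


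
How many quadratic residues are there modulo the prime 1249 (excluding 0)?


For prime p, the number of non-zero quadratic residues is (p-1)/2.
= (1249-1)/2
= 624

624


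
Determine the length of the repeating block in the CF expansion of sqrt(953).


Run the CF algorithm for sqrt(953).
a_0 = floor(sqrt(953)) = 30; set m_0=0, q_0=1.
Recurrence: m' = q*a - m,  q' = (d - m'^2)/q,  a' = floor((a_0 + m')/q').
  step 1: m=30, q=53, a=1
  step 2: m=23, q=8, a=6
  step 3: m=25, q=41, a=1
  step 4: m=16, q=17, a=2
  step 5: m=18, q=37, a=1
  step 6: m=19, q=16, a=3
  step 7: m=29, q=7, a=8
  step 8: m=27, q=32, a=1
  step 9: m=5, q=29, a=1
  step 10: m=24, q=13, a=4
  step 11: m=28, q=13, a=4
  step 12: m=24, q=29, a=1
  step 13: m=5, q=32, a=1
  step 14: m=27, q=7, a=8
  step 15: m=29, q=16, a=3
  step 16: m=19, q=37, a=1
  step 17: m=18, q=17, a=2
  step 18: m=16, q=41, a=1
  step 19: m=25, q=8, a=6
  step 20: m=23, q=53, a=1
  step 21: m=30, q=1, a=60
a_21 = 2*a_0 = 60, so the period closes here.
sqrt(953) = [30; 1, 6, 1, 2, 1, 3, 8, 1, 1, 4, 4, 1, 1, 8, 3, 1, 2, 1, 6, 1, 60]
Period length = 21

21


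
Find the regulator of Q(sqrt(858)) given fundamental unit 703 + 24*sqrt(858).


epsilon = 703 + 24*sqrt(858)
= 1405.9993
R = ln(1405.9993)
= 7.2485

7.2485


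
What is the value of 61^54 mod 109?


p = 109 is prime and the exponent is (p-1)/2 = 54, so by Euler's criterion 61^54 = (61/109) = +1 or -1 mod 109.
Compute by square-and-multiply:
  54 = 32 + 16 + 4 + 2 (binary 110110)
  Repeated squaring mod 109: 61^1 = 61, 61^2 = 15, 61^4 = 7, 61^8 = 49, 61^16 = 3, 61^32 = 9
  61^54 = 61^32 * 61^16 * 61^4 * 61^2 = 9 * 3 * 7 * 15 mod 109
    9 * 3 = 27 = 27 mod 109
    27 * 7 = 189 = 80 mod 109
    80 * 15 = 1200 = 1 mod 109
  61^54 = 1 mod 109
Result 1: 61 is a quadratic residue mod 109.
61^54 mod 109 = 1

1


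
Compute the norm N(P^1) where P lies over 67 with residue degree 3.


N(P^a) = p^(a*f)
= 67^(1*3)
= 67^3
= 300763

300763


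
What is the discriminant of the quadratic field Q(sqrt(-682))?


For K = Q(sqrt(d)) with d squarefree: disc(K) = d if d = 1 mod 4, and disc(K) = 4d if d = 2 or 3 mod 4.
Here d = -682, and d mod 4 = 2.
d = 2 mod 4, not 1 (O_K = Z[sqrt(d)]), so disc(K) = 4d = 4 * (-682) = -2728

-2728


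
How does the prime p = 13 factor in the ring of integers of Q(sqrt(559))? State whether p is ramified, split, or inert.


K = Q(sqrt(559)). Since d mod 4 = 3, disc(K) = 2236.
Check p | disc: 2236 mod 13 = 0.
p divides disc, so p ramifies: (p) = P^2 with e=2, f=1, g=1.
Therefore p is ramified.

ramified


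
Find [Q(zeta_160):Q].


The degree equals Euler's totient phi(160).
160 = 2^5 * 5
phi(160) = 64

64


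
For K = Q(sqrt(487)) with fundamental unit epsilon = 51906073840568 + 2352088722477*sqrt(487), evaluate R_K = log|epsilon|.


epsilon = 51906073840568 + 2352088722477*sqrt(487)
= 1.0381e+14
R = ln(1.0381e+14)
= 32.2736

32.2736


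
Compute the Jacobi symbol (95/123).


Compute (95/123) via quadratic reciprocity:
  reciprocity: (95/123) -> -(123/95)
  reduce: (28/95)
  pull out 2: (2/95) = +1  (since 95 mod 8 = 7)
  pull out 2: (2/95) = +1  (since 95 mod 8 = 7)
  reciprocity: (7/95) -> -(95/7)
  reduce: (4/7)
  pull out 2: (2/7) = +1  (since 7 mod 8 = 7)
  pull out 2: (2/7) = +1  (since 7 mod 8 = 7)
  (1/7) = 1
Product of signs = 1

1


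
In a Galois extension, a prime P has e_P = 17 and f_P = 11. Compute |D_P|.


|D_P| = e * f
= 17 * 11
= 187

187


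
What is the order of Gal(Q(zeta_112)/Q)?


|Gal(Q(zeta_112)/Q)| = phi(112)
= 48

48


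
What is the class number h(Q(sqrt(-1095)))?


K = Q(sqrt(-1095)). d mod 4 = 1, so D = disc(K) = d = -1095
h(K) equals the number of primitive reduced positive-definite forms (a, b, c) = a*x^2 + b*x*y + c*y^2 with b^2 - 4ac = D,
where reduced means |b| <= a <= c, with b >= 0 whenever |b| = a or a = c, and primitive means gcd(a, b, c) = 1.
Reduced forces 3a^2 <= |D| = 1095, so 1 <= a <= 19; b must have the parity of D, and c = (b^2 - D)/(4a) must be an integer >= a.
Enumerate a = 1..19, b in [-a, a]:
  a=1: (1, 1, 274)  [1]
  a=2: (2, -1, 137), (2, 1, 137)  [2]
  a=3: (3, 3, 92)  [1]
  a=4: (4, -3, 69), (4, 3, 69)  [2]
  a=5: (5, 5, 56)  [1]
  a=6: (6, -3, 46), (6, 3, 46)  [2]
  a=7: (7, -5, 40), (7, 5, 40)  [2]
  a=8: (8, -5, 35), (8, 5, 35)  [2]
  a=9: none
  a=10: (10, -5, 28), (10, 5, 28)  [2]
  a=11: (11, -7, 26), (11, 7, 26)  [2]
  a=12: (12, -3, 23), (12, 3, 23)  [2]
  a=13: (13, -7, 22), (13, 7, 22)  [2]
  a=14: (14, -9, 21), (14, -5, 20), (14, 5, 20), (14, 9, 21)  [4]
  a=15: (15, 15, 22)  [1]
  a=16: (16, -11, 19), (16, 11, 19)  [2]
  a=17..19: none
Total reduced forms: 1 + 2 + 1 + 2 + 1 + 2 + 2 + 2 + 2 + 2 + 2 + 2 + 4 + 1 + 2 = 28
h = 28

28


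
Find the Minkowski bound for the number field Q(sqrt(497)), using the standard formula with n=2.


d = 497, d mod 4 = 1, so disc(K) = d = 497; |disc(K)| = 497
Real quadratic field, so n = 2, s = r2 = 0, r1 = 2
M = (n!/n^n) * (4/pi)^s * sqrt(|disc(K)|) = (2!/2^2) * (4/pi)^0 * sqrt(497)
= 0.5 * 1.000000 * 22.293497
= 11.1467

11.1467


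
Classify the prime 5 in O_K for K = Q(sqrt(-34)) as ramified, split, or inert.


K = Q(sqrt(-34)). Since d mod 4 = 2, disc(K) = -136.
Check p | disc: -136 mod 5 = 4.
p does not divide disc. Compute Legendre symbol (d/p):
1^((5-1)/2) mod 5 = 1
(d/p) = 1, so p splits: (p) = P*P' with e=1, f=1, g=2.
Therefore p is split.

split


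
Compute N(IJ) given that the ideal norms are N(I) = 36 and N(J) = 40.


N(IJ) = N(I) * N(J)
= 36 * 40
= 1440

1440


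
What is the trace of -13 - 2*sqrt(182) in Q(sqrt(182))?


Tr(a + b*sqrt(d)) = (a + b*sqrt(d)) + (a - b*sqrt(d)) = 2a
= 2 * (-13)
= -26

-26


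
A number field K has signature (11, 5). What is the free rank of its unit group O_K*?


By Dirichlet's unit theorem:
rank = r1 + r2 - 1
= 11 + 5 - 1
= 15

15


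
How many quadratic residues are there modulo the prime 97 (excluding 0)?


For prime p, the number of non-zero quadratic residues is (p-1)/2.
= (97-1)/2
= 48

48


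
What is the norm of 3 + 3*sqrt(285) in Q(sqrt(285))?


N(a + b*sqrt(d)) = a^2 - d*b^2
= (3)^2 - (285)*(3)^2
= 9 - 2565
= -2556

-2556


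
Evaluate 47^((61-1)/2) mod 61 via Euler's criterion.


p = 61 is prime and the exponent is (p-1)/2 = 30, so by Euler's criterion 47^30 = (47/61) = +1 or -1 mod 61.
Compute by square-and-multiply:
  30 = 16 + 8 + 4 + 2 (binary 11110)
  Repeated squaring mod 61: 47^1 = 47, 47^2 = 13, 47^4 = 47, 47^8 = 13, 47^16 = 47
  47^30 = 47^16 * 47^8 * 47^4 * 47^2 = 47 * 13 * 47 * 13 mod 61
    47 * 13 = 611 = 1 mod 61
    1 * 47 = 47 = 47 mod 61
    47 * 13 = 611 = 1 mod 61
  47^30 = 1 mod 61
Result 1: 47 is a quadratic residue mod 61.
47^30 mod 61 = 1

1


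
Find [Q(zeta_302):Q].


The degree equals Euler's totient phi(302).
302 = 2 * 151
phi(302) = 150

150


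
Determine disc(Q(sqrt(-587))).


For K = Q(sqrt(d)) with d squarefree: disc(K) = d if d = 1 mod 4, and disc(K) = 4d if d = 2 or 3 mod 4.
Here d = -587, and d mod 4 = 1.
d = 1 mod 4 (O_K = Z[(1+sqrt(d))/2]), so disc(K) = d = -587

-587


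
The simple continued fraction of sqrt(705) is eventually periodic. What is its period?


Run the CF algorithm for sqrt(705).
a_0 = floor(sqrt(705)) = 26; set m_0=0, q_0=1.
Recurrence: m' = q*a - m,  q' = (d - m'^2)/q,  a' = floor((a_0 + m')/q').
  step 1: m=26, q=29, a=1
  step 2: m=3, q=24, a=1
  step 3: m=21, q=11, a=4
  step 4: m=23, q=16, a=3
  step 5: m=25, q=5, a=10
  step 6: m=25, q=16, a=3
  step 7: m=23, q=11, a=4
  step 8: m=21, q=24, a=1
  step 9: m=3, q=29, a=1
  step 10: m=26, q=1, a=52
a_10 = 2*a_0 = 52, so the period closes here.
sqrt(705) = [26; 1, 1, 4, 3, 10, 3, 4, 1, 1, 52]
Period length = 10

10


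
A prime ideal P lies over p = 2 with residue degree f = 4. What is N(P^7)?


N(P^a) = p^(a*f)
= 2^(7*4)
= 2^28
= 268435456

268435456


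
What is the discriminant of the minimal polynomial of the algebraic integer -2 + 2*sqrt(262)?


The element -2 + 2*sqrt(262) has minimal polynomial:
x^2 + 4*x - 1044
Discriminant = (4)^2 - 4*(-1044)
= 16 + 4176
= 4192

4192
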